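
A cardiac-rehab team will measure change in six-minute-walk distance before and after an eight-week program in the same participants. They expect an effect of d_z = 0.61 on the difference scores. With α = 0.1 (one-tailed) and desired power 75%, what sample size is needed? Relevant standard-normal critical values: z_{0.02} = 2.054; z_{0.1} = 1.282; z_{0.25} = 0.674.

n = 11 pairs

For a paired (one-sample on differences) test: n = ((z_{α} + z_β) / d)².
z_{α} + z_β = 1.282 + 0.674 = 1.956.
n = (1.956 / 0.61)² = 3.207² = 10.28.
Round up.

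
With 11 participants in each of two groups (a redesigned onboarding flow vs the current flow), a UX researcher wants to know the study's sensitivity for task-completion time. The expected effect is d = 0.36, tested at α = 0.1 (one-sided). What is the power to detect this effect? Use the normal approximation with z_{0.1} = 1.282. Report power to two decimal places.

power ≈ 0.33

For two equal groups, power = Φ(d·√(n/2) − z_{α}).
d·√(n/2) = 0.36 × √(11/2) = 0.36 × 2.345 = 0.844.
z_β = 0.844 − 1.282 = -0.438.
Power = Φ(-0.438) = 0.331.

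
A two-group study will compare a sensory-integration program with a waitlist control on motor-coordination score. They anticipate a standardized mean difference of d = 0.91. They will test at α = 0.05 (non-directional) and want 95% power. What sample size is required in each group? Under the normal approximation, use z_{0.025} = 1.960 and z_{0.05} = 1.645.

n = 32 per group

For two independent groups with equal n: n = 2·((z_{α/2} + z_β) / d)².
z_{α/2} + z_β = 1.960 + 1.645 = 3.605.
n = 2 × (3.605 / 0.91)² = 2 × 3.962² = 2 × 15.69 = 31.4.
Round up to the next whole participant.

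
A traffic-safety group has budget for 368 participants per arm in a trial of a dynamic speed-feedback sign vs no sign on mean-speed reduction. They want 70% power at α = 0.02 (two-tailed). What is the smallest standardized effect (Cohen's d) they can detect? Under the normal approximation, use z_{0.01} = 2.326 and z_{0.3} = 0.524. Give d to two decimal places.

For two independent groups of n = 368 each: d_min = (z_{α/2} + z_β)·√(2/n).
z-sum = 2.326 + 0.524 = 2.850.
d_min = 2.850 × √(2/368) = 2.850 × 0.0737 = 0.210.

d_min ≈ 0.21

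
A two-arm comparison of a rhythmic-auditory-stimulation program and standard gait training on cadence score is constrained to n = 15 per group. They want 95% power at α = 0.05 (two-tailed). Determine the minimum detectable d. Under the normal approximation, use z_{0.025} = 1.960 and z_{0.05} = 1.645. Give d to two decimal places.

For two independent groups of n = 15 each: d_min = (z_{α/2} + z_β)·√(2/n).
z-sum = 1.960 + 1.645 = 3.605.
d_min = 3.605 × √(2/15) = 3.605 × 0.3651 = 1.316.

d_min ≈ 1.32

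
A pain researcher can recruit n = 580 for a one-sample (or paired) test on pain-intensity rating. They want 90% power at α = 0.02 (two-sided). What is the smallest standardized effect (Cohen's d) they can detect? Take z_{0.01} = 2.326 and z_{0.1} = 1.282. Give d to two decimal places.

d_min ≈ 0.15

For a single sample (or paired design) of n = 580: d_min = (z_{α/2} + z_β)/√n.
z-sum = 2.326 + 1.282 = 3.608.
d_min = 3.608 / √580 = 3.608 / 24.083 = 0.150.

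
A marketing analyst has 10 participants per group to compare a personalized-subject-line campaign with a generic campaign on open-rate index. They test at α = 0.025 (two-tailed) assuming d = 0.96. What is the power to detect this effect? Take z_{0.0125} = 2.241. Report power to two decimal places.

power ≈ 0.46

For two equal groups, power = Φ(d·√(n/2) − z_{α/2}).
d·√(n/2) = 0.96 × √(10/2) = 0.96 × 2.236 = 2.147.
z_β = 2.147 − 2.241 = -0.094.
Power = Φ(-0.094) = 0.462.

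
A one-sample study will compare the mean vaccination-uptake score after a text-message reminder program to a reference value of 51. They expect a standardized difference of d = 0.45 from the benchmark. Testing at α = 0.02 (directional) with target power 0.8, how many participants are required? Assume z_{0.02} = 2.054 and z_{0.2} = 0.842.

For a one-sample test: n = ((z_{α} + z_β) / d)².
z_{α} + z_β = 2.054 + 0.842 = 2.896.
n = (2.896 / 0.45)² = 6.436² = 41.42.
Round up.

n = 42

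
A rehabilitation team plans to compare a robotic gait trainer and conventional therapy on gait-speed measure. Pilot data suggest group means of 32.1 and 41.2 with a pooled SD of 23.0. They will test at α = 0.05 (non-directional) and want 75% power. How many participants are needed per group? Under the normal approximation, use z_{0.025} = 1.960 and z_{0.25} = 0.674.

Cohen's d = |M₁ − M₂| / SD_pooled = |32.1 − 41.2| / 23.0 = 9.1 / 23.0 = 0.396.
For two independent groups with equal n: n = 2·((z_{α/2} + z_β) / d)².
z_{α/2} + z_β = 1.960 + 0.674 = 2.634.
n = 2 × (2.634 / 0.396)² = 2 × 6.652² = 2 × 44.24 = 88.5.
Round up to the next whole participant.

n = 89 per group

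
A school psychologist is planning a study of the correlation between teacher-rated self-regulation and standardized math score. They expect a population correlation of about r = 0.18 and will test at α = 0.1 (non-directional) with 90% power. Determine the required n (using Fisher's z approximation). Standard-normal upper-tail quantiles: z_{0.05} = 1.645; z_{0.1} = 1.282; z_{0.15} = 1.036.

Fisher's z: C = ½·ln((1+r)/(1−r)) = ½·ln(1.4390) = 0.1820.
n = ((z_{α/2} + z_β)/C)² + 3.
(1.645 + 1.282) / 0.1820 = 2.927 / 0.1820 = 16.082.
n = 16.082² + 3 = 258.64 + 3 = 261.6.
Round up.

n = 262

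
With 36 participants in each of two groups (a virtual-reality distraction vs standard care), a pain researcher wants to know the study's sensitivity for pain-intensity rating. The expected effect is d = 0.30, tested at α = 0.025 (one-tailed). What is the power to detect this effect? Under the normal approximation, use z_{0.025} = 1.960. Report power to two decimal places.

For two equal groups, power = Φ(d·√(n/2) − z_{α}).
d·√(n/2) = 0.30 × √(36/2) = 0.30 × 4.243 = 1.273.
z_β = 1.273 − 1.960 = -0.687.
Power = Φ(-0.687) = 0.246.

power ≈ 0.25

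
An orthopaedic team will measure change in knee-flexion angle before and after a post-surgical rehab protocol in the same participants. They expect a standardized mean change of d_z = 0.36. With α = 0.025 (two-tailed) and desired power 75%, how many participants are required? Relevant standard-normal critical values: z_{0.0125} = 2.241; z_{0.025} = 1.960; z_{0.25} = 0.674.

n = 66 pairs

For a paired (one-sample on differences) test: n = ((z_{α/2} + z_β) / d)².
z_{α/2} + z_β = 2.241 + 0.674 = 2.915.
n = (2.915 / 0.36)² = 8.097² = 65.57.
Round up.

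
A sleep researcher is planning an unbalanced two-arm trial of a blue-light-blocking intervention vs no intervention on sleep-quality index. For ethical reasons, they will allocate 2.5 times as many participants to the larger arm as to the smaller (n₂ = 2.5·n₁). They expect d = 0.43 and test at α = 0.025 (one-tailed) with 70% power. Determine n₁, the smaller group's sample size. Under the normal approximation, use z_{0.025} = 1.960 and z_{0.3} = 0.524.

n₁ = 47

With allocation ratio k = n₂/n₁ = 2.5, Var(x̄₁−x̄₂) = σ²(1/n₁ + 1/(k·n₁)) = σ²·(k+1)/(k·n₁).
So n₁ = (1 + 1/k)·((z_{α} + z_β)/d)² = 1.400 × (2.484/0.43)².
n₁ = 1.400 × 33.37 = 46.7.
Round up: n₁ = 47, giving n₂ = ⌈2.5 × 47⌉ = ⌈117.5⌉ = 118.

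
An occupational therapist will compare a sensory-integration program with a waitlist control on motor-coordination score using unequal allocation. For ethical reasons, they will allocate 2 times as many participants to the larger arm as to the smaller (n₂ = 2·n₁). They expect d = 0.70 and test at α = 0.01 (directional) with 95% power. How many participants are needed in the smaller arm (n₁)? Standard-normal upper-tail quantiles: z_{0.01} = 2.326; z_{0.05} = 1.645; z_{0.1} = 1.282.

n₁ = 49

With allocation ratio k = n₂/n₁ = 2, Var(x̄₁−x̄₂) = σ²(1/n₁ + 1/(k·n₁)) = σ²·(k+1)/(k·n₁).
So n₁ = (1 + 1/k)·((z_{α} + z_β)/d)² = 1.500 × (3.971/0.70)².
n₁ = 1.500 × 32.18 = 48.3.
Round up: n₁ = 49, giving n₂ = 2 × 49 = 98.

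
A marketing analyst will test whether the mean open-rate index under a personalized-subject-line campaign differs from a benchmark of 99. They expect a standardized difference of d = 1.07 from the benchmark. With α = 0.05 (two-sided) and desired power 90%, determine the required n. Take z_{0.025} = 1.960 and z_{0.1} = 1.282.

For a one-sample test: n = ((z_{α/2} + z_β) / d)².
z_{α/2} + z_β = 1.960 + 1.282 = 3.242.
n = (3.242 / 1.07)² = 3.030² = 9.18.
Round up.

n = 10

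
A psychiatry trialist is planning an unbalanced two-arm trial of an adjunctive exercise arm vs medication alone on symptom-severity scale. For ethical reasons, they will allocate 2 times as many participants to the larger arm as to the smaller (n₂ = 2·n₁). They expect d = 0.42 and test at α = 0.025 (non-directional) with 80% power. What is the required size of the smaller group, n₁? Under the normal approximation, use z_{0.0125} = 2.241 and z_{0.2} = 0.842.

n₁ = 81

With allocation ratio k = n₂/n₁ = 2, Var(x̄₁−x̄₂) = σ²(1/n₁ + 1/(k·n₁)) = σ²·(k+1)/(k·n₁).
So n₁ = (1 + 1/k)·((z_{α/2} + z_β)/d)² = 1.500 × (3.083/0.42)².
n₁ = 1.500 × 53.88 = 80.8.
Round up: n₁ = 81, giving n₂ = 2 × 81 = 162.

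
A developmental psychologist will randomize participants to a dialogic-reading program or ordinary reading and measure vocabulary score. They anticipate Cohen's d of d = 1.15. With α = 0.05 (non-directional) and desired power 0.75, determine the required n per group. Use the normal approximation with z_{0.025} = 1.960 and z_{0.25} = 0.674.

For two independent groups with equal n: n = 2·((z_{α/2} + z_β) / d)².
z_{α/2} + z_β = 1.960 + 0.674 = 2.634.
n = 2 × (2.634 / 1.15)² = 2 × 2.290² = 2 × 5.25 = 10.5.
Round up to the next whole participant.

n = 11 per group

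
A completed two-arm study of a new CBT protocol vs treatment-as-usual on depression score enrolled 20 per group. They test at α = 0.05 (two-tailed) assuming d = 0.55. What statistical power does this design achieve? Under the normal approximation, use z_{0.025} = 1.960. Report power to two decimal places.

For two equal groups, power = Φ(d·√(n/2) − z_{α/2}).
d·√(n/2) = 0.55 × √(20/2) = 0.55 × 3.162 = 1.739.
z_β = 1.739 − 1.960 = -0.221.
Power = Φ(-0.221) = 0.413.

power ≈ 0.41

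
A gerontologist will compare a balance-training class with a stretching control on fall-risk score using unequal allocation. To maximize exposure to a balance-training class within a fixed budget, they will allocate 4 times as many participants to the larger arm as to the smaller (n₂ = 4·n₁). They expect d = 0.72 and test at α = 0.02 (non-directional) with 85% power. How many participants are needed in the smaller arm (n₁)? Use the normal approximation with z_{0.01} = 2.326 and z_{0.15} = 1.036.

With allocation ratio k = n₂/n₁ = 4, Var(x̄₁−x̄₂) = σ²(1/n₁ + 1/(k·n₁)) = σ²·(k+1)/(k·n₁).
So n₁ = (1 + 1/k)·((z_{α/2} + z_β)/d)² = 1.250 × (3.362/0.72)².
n₁ = 1.250 × 21.80 = 27.3.
Round up: n₁ = 28, giving n₂ = 4 × 28 = 112.

n₁ = 28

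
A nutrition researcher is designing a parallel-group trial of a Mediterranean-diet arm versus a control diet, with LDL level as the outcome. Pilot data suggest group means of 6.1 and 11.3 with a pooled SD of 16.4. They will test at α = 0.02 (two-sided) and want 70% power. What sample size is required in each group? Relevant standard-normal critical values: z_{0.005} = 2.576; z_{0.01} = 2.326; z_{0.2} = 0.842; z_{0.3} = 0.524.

n = 162 per group

Cohen's d = |M₁ − M₂| / SD_pooled = |6.1 − 11.3| / 16.4 = 5.2 / 16.4 = 0.317.
For two independent groups with equal n: n = 2·((z_{α/2} + z_β) / d)².
z_{α/2} + z_β = 2.326 + 0.524 = 2.850.
n = 2 × (2.850 / 0.317)² = 2 × 8.991² = 2 × 80.83 = 161.7.
Round up to the next whole participant.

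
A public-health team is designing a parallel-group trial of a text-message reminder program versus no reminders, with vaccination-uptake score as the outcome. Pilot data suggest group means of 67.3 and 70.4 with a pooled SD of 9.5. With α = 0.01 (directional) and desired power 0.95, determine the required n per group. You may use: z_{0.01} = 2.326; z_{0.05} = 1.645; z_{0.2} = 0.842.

Cohen's d = |M₁ − M₂| / SD_pooled = |67.3 − 70.4| / 9.5 = 3.1 / 9.5 = 0.326.
For two independent groups with equal n: n = 2·((z_{α} + z_β) / d)².
z_{α} + z_β = 2.326 + 1.645 = 3.971.
n = 2 × (3.971 / 0.326)² = 2 × 12.181² = 2 × 148.38 = 296.8.
Round up to the next whole participant.

n = 297 per group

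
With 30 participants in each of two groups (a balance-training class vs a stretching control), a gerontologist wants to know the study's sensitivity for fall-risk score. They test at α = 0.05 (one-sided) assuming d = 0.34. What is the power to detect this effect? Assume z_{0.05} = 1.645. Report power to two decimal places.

power ≈ 0.37

For two equal groups, power = Φ(d·√(n/2) − z_{α}).
d·√(n/2) = 0.34 × √(30/2) = 0.34 × 3.873 = 1.317.
z_β = 1.317 − 1.645 = -0.328.
Power = Φ(-0.328) = 0.371.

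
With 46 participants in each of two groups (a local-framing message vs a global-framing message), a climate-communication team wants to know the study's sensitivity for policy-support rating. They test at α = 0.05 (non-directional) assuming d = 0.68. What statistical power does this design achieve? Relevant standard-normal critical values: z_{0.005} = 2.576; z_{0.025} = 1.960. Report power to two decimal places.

For two equal groups, power = Φ(d·√(n/2) − z_{α/2}).
d·√(n/2) = 0.68 × √(46/2) = 0.68 × 4.796 = 3.261.
z_β = 3.261 − 1.960 = 1.301.
Power = Φ(1.301) = 0.903.

power ≈ 0.90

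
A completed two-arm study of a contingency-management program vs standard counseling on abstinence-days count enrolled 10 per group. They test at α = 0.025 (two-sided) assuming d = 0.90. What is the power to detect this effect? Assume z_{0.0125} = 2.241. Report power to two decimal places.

For two equal groups, power = Φ(d·√(n/2) − z_{α/2}).
d·√(n/2) = 0.90 × √(10/2) = 0.90 × 2.236 = 2.012.
z_β = 2.012 − 2.241 = -0.229.
Power = Φ(-0.229) = 0.410.

power ≈ 0.41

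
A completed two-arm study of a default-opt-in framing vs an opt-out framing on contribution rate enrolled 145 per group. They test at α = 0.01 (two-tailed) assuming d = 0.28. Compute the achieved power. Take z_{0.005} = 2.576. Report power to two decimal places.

For two equal groups, power = Φ(d·√(n/2) − z_{α/2}).
d·√(n/2) = 0.28 × √(145/2) = 0.28 × 8.515 = 2.384.
z_β = 2.384 − 2.576 = -0.192.
Power = Φ(-0.192) = 0.424.

power ≈ 0.42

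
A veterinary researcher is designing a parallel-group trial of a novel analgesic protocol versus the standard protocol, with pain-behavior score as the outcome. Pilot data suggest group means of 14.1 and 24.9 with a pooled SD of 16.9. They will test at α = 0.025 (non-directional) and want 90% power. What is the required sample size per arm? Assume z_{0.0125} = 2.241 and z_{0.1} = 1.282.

n = 61 per group

Cohen's d = |M₁ − M₂| / SD_pooled = |14.1 − 24.9| / 16.9 = 10.8 / 16.9 = 0.639.
For two independent groups with equal n: n = 2·((z_{α/2} + z_β) / d)².
z_{α/2} + z_β = 2.241 + 1.282 = 3.523.
n = 2 × (3.523 / 0.639)² = 2 × 5.513² = 2 × 30.40 = 60.8.
Round up to the next whole participant.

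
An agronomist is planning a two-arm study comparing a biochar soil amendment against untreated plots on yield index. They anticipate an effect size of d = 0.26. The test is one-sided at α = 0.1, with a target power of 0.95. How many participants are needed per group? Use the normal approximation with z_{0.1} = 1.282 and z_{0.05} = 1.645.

For two independent groups with equal n: n = 2·((z_{α} + z_β) / d)².
z_{α} + z_β = 1.282 + 1.645 = 2.927.
n = 2 × (2.927 / 0.26)² = 2 × 11.258² = 2 × 126.74 = 253.5.
Round up to the next whole participant.

n = 254 per group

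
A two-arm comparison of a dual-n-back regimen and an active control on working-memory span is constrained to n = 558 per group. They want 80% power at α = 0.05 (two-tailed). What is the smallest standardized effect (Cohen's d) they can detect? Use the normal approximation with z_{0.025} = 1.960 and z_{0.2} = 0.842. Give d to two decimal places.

d_min ≈ 0.17

For two independent groups of n = 558 each: d_min = (z_{α/2} + z_β)·√(2/n).
z-sum = 1.960 + 0.842 = 2.802.
d_min = 2.802 × √(2/558) = 2.802 × 0.0599 = 0.168.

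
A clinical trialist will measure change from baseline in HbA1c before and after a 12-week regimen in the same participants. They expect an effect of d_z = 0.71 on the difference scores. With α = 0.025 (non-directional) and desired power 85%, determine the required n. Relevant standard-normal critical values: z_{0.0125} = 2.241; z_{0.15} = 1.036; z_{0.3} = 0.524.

n = 22 pairs

For a paired (one-sample on differences) test: n = ((z_{α/2} + z_β) / d)².
z_{α/2} + z_β = 2.241 + 1.036 = 3.277.
n = (3.277 / 0.71)² = 4.615² = 21.30.
Round up.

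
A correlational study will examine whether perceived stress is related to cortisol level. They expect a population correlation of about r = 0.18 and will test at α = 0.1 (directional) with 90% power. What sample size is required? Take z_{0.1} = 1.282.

Fisher's z: C = ½·ln((1+r)/(1−r)) = ½·ln(1.4390) = 0.1820.
n = ((z_{α} + z_β)/C)² + 3.
(1.282 + 1.282) / 0.1820 = 2.564 / 0.1820 = 14.088.
n = 14.088² + 3 = 198.47 + 3 = 201.5.
Round up.

n = 202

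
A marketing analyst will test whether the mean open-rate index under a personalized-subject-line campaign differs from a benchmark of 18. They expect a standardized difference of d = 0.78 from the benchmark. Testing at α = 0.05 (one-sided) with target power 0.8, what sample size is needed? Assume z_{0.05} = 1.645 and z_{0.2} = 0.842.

For a one-sample test: n = ((z_{α} + z_β) / d)².
z_{α} + z_β = 1.645 + 0.842 = 2.487.
n = (2.487 / 0.78)² = 3.188² = 10.17.
Round up.

n = 11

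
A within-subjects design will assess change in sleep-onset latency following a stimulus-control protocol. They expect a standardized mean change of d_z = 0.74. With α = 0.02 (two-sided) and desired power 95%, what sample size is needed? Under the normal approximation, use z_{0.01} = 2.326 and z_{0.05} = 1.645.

For a paired (one-sample on differences) test: n = ((z_{α/2} + z_β) / d)².
z_{α/2} + z_β = 2.326 + 1.645 = 3.971.
n = (3.971 / 0.74)² = 5.366² = 28.80.
Round up.

n = 29 pairs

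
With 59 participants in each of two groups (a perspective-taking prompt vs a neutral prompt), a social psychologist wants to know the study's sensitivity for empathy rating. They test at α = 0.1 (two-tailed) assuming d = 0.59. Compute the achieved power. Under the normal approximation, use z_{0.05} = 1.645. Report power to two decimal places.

For two equal groups, power = Φ(d·√(n/2) − z_{α/2}).
d·√(n/2) = 0.59 × √(59/2) = 0.59 × 5.431 = 3.205.
z_β = 3.205 − 1.645 = 1.560.
Power = Φ(1.560) = 0.941.

power ≈ 0.94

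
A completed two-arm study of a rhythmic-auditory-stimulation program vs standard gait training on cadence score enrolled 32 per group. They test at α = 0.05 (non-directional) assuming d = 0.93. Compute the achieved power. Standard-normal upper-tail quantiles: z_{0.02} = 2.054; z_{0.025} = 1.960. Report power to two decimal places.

power ≈ 0.96

For two equal groups, power = Φ(d·√(n/2) − z_{α/2}).
d·√(n/2) = 0.93 × √(32/2) = 0.93 × 4.000 = 3.720.
z_β = 3.720 − 1.960 = 1.760.
Power = Φ(1.760) = 0.961.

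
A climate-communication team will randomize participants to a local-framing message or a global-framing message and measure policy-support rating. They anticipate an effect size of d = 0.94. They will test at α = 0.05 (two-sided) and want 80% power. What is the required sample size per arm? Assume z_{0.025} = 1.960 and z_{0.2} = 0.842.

n = 18 per group

For two independent groups with equal n: n = 2·((z_{α/2} + z_β) / d)².
z_{α/2} + z_β = 1.960 + 0.842 = 2.802.
n = 2 × (2.802 / 0.94)² = 2 × 2.981² = 2 × 8.89 = 17.8.
Round up to the next whole participant.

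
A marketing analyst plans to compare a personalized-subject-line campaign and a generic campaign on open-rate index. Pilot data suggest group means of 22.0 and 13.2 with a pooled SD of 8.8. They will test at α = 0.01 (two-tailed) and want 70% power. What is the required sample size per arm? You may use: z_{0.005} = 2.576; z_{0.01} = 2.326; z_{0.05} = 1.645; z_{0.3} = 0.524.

Cohen's d = |M₁ − M₂| / SD_pooled = |22.0 − 13.2| / 8.8 = 8.8 / 8.8 = 1.000.
For two independent groups with equal n: n = 2·((z_{α/2} + z_β) / d)².
z_{α/2} + z_β = 2.576 + 0.524 = 3.100.
n = 2 × (3.100 / 1.000)² = 2 × 3.100² = 2 × 9.61 = 19.2.
Round up to the next whole participant.

n = 20 per group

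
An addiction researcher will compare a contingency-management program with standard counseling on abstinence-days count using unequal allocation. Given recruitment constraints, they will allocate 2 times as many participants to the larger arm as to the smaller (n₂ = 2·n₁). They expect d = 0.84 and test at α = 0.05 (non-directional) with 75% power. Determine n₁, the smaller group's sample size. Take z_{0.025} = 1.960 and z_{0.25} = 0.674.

With allocation ratio k = n₂/n₁ = 2, Var(x̄₁−x̄₂) = σ²(1/n₁ + 1/(k·n₁)) = σ²·(k+1)/(k·n₁).
So n₁ = (1 + 1/k)·((z_{α/2} + z_β)/d)² = 1.500 × (2.634/0.84)².
n₁ = 1.500 × 9.83 = 14.7.
Round up: n₁ = 15, giving n₂ = 2 × 15 = 30.

n₁ = 15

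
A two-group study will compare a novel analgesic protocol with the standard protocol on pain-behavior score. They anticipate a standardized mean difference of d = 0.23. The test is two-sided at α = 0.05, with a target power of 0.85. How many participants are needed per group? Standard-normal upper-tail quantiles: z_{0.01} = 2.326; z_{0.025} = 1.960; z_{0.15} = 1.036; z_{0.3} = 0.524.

n = 340 per group

For two independent groups with equal n: n = 2·((z_{α/2} + z_β) / d)².
z_{α/2} + z_β = 1.960 + 1.036 = 2.996.
n = 2 × (2.996 / 0.23)² = 2 × 13.026² = 2 × 169.68 = 339.4.
Round up to the next whole participant.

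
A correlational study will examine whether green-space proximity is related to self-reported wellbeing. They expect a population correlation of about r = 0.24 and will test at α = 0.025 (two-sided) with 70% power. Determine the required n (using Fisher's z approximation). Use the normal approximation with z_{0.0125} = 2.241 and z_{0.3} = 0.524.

Fisher's z: C = ½·ln((1+r)/(1−r)) = ½·ln(1.6316) = 0.2448.
n = ((z_{α/2} + z_β)/C)² + 3.
(2.241 + 0.524) / 0.2448 = 2.765 / 0.2448 = 11.295.
n = 11.295² + 3 = 127.58 + 3 = 130.6.
Round up.

n = 131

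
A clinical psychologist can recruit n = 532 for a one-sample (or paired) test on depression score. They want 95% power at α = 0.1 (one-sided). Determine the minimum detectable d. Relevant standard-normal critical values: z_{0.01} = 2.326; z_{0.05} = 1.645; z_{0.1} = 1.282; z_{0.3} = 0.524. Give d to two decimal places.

For a single sample (or paired design) of n = 532: d_min = (z_{α} + z_β)/√n.
z-sum = 1.282 + 1.645 = 2.927.
d_min = 2.927 / √532 = 2.927 / 23.065 = 0.127.

d_min ≈ 0.13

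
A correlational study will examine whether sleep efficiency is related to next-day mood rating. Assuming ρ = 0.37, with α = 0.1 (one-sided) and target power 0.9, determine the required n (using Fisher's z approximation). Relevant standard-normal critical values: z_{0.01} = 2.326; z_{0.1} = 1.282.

Fisher's z: C = ½·ln((1+r)/(1−r)) = ½·ln(2.1746) = 0.3884.
n = ((z_{α} + z_β)/C)² + 3.
(1.282 + 1.282) / 0.3884 = 2.564 / 0.3884 = 6.601.
n = 6.601² + 3 = 43.58 + 3 = 46.6.
Round up.

n = 47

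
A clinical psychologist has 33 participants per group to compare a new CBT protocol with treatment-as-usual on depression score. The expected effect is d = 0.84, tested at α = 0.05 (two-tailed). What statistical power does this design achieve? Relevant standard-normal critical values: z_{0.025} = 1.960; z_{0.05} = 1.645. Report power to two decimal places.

For two equal groups, power = Φ(d·√(n/2) − z_{α/2}).
d·√(n/2) = 0.84 × √(33/2) = 0.84 × 4.062 = 3.412.
z_β = 3.412 − 1.960 = 1.452.
Power = Φ(1.452) = 0.927.

power ≈ 0.93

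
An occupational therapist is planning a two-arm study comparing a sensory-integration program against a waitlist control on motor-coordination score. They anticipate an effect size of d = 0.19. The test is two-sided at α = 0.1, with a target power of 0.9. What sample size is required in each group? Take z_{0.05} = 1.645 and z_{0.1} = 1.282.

For two independent groups with equal n: n = 2·((z_{α/2} + z_β) / d)².
z_{α/2} + z_β = 1.645 + 1.282 = 2.927.
n = 2 × (2.927 / 0.19)² = 2 × 15.405² = 2 × 237.32 = 474.6.
Round up to the next whole participant.

n = 475 per group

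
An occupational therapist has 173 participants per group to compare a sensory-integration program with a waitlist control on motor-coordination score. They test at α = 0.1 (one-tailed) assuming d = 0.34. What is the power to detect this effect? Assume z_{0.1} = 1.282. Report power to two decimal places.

power ≈ 0.97

For two equal groups, power = Φ(d·√(n/2) − z_{α}).
d·√(n/2) = 0.34 × √(173/2) = 0.34 × 9.301 = 3.162.
z_β = 3.162 − 1.282 = 1.880.
Power = Φ(1.880) = 0.970.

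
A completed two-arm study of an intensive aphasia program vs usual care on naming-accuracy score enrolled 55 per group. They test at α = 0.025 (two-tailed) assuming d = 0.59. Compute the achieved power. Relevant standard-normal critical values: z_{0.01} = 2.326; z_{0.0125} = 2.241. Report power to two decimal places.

power ≈ 0.80

For two equal groups, power = Φ(d·√(n/2) − z_{α/2}).
d·√(n/2) = 0.59 × √(55/2) = 0.59 × 5.244 = 3.094.
z_β = 3.094 − 2.241 = 0.853.
Power = Φ(0.853) = 0.803.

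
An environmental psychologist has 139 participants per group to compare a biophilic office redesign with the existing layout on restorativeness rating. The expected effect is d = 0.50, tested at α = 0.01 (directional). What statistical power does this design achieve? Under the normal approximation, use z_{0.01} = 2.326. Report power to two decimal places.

For two equal groups, power = Φ(d·√(n/2) − z_{α}).
d·√(n/2) = 0.50 × √(139/2) = 0.50 × 8.337 = 4.168.
z_β = 4.168 − 2.326 = 1.842.
Power = Φ(1.842) = 0.967.

power ≈ 0.97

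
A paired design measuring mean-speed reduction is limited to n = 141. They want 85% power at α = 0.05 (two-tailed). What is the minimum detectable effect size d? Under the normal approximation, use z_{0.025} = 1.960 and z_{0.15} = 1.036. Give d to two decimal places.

d_min ≈ 0.25

For a single sample (or paired design) of n = 141: d_min = (z_{α/2} + z_β)/√n.
z-sum = 1.960 + 1.036 = 2.996.
d_min = 2.996 / √141 = 2.996 / 11.874 = 0.252.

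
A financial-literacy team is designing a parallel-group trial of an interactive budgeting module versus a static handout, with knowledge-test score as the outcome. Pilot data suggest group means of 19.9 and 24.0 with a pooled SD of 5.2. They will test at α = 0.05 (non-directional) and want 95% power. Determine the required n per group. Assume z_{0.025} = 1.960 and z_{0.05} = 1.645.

Cohen's d = |M₁ − M₂| / SD_pooled = |19.9 − 24.0| / 5.2 = 4.1 / 5.2 = 0.788.
For two independent groups with equal n: n = 2·((z_{α/2} + z_β) / d)².
z_{α/2} + z_β = 1.960 + 1.645 = 3.605.
n = 2 × (3.605 / 0.788)² = 2 × 4.575² = 2 × 20.93 = 41.9.
Round up to the next whole participant.

n = 42 per group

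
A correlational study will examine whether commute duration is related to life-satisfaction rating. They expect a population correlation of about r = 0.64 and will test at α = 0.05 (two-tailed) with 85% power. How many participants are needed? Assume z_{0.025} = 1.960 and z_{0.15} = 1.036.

Fisher's z: C = ½·ln((1+r)/(1−r)) = ½·ln(4.5556) = 0.7582.
n = ((z_{α/2} + z_β)/C)² + 3.
(1.960 + 1.036) / 0.7582 = 2.996 / 0.7582 = 3.951.
n = 3.951² + 3 = 15.61 + 3 = 18.6.
Round up.

n = 19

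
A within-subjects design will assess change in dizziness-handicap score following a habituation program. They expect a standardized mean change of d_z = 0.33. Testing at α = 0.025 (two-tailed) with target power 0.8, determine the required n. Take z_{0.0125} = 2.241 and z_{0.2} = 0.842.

For a paired (one-sample on differences) test: n = ((z_{α/2} + z_β) / d)².
z_{α/2} + z_β = 2.241 + 0.842 = 3.083.
n = (3.083 / 0.33)² = 9.342² = 87.28.
Round up.

n = 88 pairs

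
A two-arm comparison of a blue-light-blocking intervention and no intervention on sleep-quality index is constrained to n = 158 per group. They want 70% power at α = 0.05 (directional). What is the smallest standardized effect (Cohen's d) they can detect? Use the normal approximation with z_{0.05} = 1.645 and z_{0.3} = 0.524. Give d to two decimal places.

For two independent groups of n = 158 each: d_min = (z_{α} + z_β)·√(2/n).
z-sum = 1.645 + 0.524 = 2.169.
d_min = 2.169 × √(2/158) = 2.169 × 0.1125 = 0.244.

d_min ≈ 0.24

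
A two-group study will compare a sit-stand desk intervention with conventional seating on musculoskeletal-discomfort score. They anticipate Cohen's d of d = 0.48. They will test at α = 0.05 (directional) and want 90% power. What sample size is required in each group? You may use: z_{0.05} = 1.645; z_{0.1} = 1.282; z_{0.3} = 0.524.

n = 75 per group

For two independent groups with equal n: n = 2·((z_{α} + z_β) / d)².
z_{α} + z_β = 1.645 + 1.282 = 2.927.
n = 2 × (2.927 / 0.48)² = 2 × 6.098² = 2 × 37.18 = 74.4.
Round up to the next whole participant.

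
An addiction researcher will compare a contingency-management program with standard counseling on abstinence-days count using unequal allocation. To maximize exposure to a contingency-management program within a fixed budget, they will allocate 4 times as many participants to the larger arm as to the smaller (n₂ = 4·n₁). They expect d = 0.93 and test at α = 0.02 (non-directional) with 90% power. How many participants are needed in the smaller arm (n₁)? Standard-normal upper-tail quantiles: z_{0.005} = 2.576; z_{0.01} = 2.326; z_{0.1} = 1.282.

n₁ = 19

With allocation ratio k = n₂/n₁ = 4, Var(x̄₁−x̄₂) = σ²(1/n₁ + 1/(k·n₁)) = σ²·(k+1)/(k·n₁).
So n₁ = (1 + 1/k)·((z_{α/2} + z_β)/d)² = 1.250 × (3.608/0.93)².
n₁ = 1.250 × 15.05 = 18.8.
Round up: n₁ = 19, giving n₂ = 4 × 19 = 76.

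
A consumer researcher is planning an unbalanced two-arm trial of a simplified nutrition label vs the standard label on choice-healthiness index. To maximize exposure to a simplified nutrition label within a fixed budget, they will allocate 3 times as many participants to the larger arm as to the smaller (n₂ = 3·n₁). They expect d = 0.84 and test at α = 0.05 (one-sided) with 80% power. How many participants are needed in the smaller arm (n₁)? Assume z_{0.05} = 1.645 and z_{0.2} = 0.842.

With allocation ratio k = n₂/n₁ = 3, Var(x̄₁−x̄₂) = σ²(1/n₁ + 1/(k·n₁)) = σ²·(k+1)/(k·n₁).
So n₁ = (1 + 1/k)·((z_{α} + z_β)/d)² = 1.333 × (2.487/0.84)².
n₁ = 1.333 × 8.77 = 11.7.
Round up: n₁ = 12, giving n₂ = 3 × 12 = 36.

n₁ = 12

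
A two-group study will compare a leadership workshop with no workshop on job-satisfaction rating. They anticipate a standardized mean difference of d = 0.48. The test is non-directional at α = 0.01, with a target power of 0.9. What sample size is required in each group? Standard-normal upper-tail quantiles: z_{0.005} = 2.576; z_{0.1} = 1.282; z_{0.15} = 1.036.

n = 130 per group

For two independent groups with equal n: n = 2·((z_{α/2} + z_β) / d)².
z_{α/2} + z_β = 2.576 + 1.282 = 3.858.
n = 2 × (3.858 / 0.48)² = 2 × 8.037² = 2 × 64.60 = 129.2.
Round up to the next whole participant.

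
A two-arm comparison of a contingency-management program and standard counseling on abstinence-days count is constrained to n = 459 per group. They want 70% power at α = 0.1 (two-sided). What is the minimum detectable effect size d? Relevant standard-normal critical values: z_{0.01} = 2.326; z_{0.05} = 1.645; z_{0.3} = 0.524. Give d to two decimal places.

For two independent groups of n = 459 each: d_min = (z_{α/2} + z_β)·√(2/n).
z-sum = 1.645 + 0.524 = 2.169.
d_min = 2.169 × √(2/459) = 2.169 × 0.0660 = 0.143.

d_min ≈ 0.14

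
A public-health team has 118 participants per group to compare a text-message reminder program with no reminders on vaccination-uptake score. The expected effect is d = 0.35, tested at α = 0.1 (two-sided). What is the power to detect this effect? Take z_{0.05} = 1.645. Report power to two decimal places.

power ≈ 0.85

For two equal groups, power = Φ(d·√(n/2) − z_{α/2}).
d·√(n/2) = 0.35 × √(118/2) = 0.35 × 7.681 = 2.688.
z_β = 2.688 − 1.645 = 1.043.
Power = Φ(1.043) = 0.852.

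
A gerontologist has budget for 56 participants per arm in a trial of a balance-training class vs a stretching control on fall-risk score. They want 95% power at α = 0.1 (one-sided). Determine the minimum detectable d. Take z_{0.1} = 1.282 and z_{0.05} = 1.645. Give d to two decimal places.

d_min ≈ 0.55

For two independent groups of n = 56 each: d_min = (z_{α} + z_β)·√(2/n).
z-sum = 1.282 + 1.645 = 2.927.
d_min = 2.927 × √(2/56) = 2.927 × 0.1890 = 0.553.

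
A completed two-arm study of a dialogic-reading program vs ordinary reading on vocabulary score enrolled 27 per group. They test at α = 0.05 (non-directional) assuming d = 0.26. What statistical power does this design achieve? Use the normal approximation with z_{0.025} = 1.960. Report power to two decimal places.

power ≈ 0.16

For two equal groups, power = Φ(d·√(n/2) − z_{α/2}).
d·√(n/2) = 0.26 × √(27/2) = 0.26 × 3.674 = 0.955.
z_β = 0.955 − 1.960 = -1.005.
Power = Φ(-1.005) = 0.158.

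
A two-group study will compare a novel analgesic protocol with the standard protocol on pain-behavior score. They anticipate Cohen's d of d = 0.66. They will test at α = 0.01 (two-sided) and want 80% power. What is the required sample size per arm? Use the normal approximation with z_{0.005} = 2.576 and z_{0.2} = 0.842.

n = 54 per group

For two independent groups with equal n: n = 2·((z_{α/2} + z_β) / d)².
z_{α/2} + z_β = 2.576 + 0.842 = 3.418.
n = 2 × (3.418 / 0.66)² = 2 × 5.179² = 2 × 26.82 = 53.6.
Round up to the next whole participant.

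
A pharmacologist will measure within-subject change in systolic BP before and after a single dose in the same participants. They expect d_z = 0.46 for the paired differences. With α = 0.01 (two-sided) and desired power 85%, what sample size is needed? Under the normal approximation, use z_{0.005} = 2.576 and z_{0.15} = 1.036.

For a paired (one-sample on differences) test: n = ((z_{α/2} + z_β) / d)².
z_{α/2} + z_β = 2.576 + 1.036 = 3.612.
n = (3.612 / 0.46)² = 7.852² = 61.66.
Round up.

n = 62 pairs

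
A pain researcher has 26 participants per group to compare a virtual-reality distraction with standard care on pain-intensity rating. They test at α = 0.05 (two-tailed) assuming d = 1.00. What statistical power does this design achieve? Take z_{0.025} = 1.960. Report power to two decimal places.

power ≈ 0.95

For two equal groups, power = Φ(d·√(n/2) − z_{α/2}).
d·√(n/2) = 1.00 × √(26/2) = 1.00 × 3.606 = 3.606.
z_β = 3.606 − 1.960 = 1.646.
Power = Φ(1.646) = 0.950.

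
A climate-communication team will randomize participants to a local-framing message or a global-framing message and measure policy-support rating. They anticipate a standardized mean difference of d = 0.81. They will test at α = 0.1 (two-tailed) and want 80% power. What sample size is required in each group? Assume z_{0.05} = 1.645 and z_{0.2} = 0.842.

n = 19 per group

For two independent groups with equal n: n = 2·((z_{α/2} + z_β) / d)².
z_{α/2} + z_β = 1.645 + 0.842 = 2.487.
n = 2 × (2.487 / 0.81)² = 2 × 3.070² = 2 × 9.43 = 18.9.
Round up to the next whole participant.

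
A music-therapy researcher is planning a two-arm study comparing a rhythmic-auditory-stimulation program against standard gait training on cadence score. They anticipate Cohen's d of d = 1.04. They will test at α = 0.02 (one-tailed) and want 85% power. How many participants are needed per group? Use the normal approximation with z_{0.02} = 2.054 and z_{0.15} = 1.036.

n = 18 per group

For two independent groups with equal n: n = 2·((z_{α} + z_β) / d)².
z_{α} + z_β = 2.054 + 1.036 = 3.090.
n = 2 × (3.090 / 1.04)² = 2 × 2.971² = 2 × 8.83 = 17.7.
Round up to the next whole participant.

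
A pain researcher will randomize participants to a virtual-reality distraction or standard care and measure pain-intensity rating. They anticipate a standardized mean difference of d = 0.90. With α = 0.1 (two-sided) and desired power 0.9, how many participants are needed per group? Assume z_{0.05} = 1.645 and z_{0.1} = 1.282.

n = 22 per group

For two independent groups with equal n: n = 2·((z_{α/2} + z_β) / d)².
z_{α/2} + z_β = 1.645 + 1.282 = 2.927.
n = 2 × (2.927 / 0.90)² = 2 × 3.252² = 2 × 10.58 = 21.2.
Round up to the next whole participant.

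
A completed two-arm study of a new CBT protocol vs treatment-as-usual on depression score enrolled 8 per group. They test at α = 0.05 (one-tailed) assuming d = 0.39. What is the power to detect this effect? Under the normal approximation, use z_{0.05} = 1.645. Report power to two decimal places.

power ≈ 0.19

For two equal groups, power = Φ(d·√(n/2) − z_{α}).
d·√(n/2) = 0.39 × √(8/2) = 0.39 × 2.000 = 0.780.
z_β = 0.780 − 1.645 = -0.865.
Power = Φ(-0.865) = 0.194.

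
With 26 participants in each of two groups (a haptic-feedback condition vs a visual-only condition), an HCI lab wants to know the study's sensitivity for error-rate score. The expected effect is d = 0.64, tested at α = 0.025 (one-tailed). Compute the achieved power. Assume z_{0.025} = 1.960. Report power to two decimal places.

For two equal groups, power = Φ(d·√(n/2) − z_{α}).
d·√(n/2) = 0.64 × √(26/2) = 0.64 × 3.606 = 2.308.
z_β = 2.308 − 1.960 = 0.348.
Power = Φ(0.348) = 0.636.

power ≈ 0.64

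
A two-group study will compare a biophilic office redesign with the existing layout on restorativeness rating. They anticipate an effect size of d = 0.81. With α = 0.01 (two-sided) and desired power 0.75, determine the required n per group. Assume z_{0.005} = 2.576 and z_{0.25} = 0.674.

For two independent groups with equal n: n = 2·((z_{α/2} + z_β) / d)².
z_{α/2} + z_β = 2.576 + 0.674 = 3.250.
n = 2 × (3.250 / 0.81)² = 2 × 4.012² = 2 × 16.10 = 32.2.
Round up to the next whole participant.

n = 33 per group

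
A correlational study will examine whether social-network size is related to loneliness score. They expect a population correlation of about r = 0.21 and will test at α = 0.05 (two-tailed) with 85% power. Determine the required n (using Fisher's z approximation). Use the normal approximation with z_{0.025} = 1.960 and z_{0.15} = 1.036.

Fisher's z: C = ½·ln((1+r)/(1−r)) = ½·ln(1.5316) = 0.2132.
n = ((z_{α/2} + z_β)/C)² + 3.
(1.960 + 1.036) / 0.2132 = 2.996 / 0.2132 = 14.053.
n = 14.053² + 3 = 197.47 + 3 = 200.5.
Round up.

n = 201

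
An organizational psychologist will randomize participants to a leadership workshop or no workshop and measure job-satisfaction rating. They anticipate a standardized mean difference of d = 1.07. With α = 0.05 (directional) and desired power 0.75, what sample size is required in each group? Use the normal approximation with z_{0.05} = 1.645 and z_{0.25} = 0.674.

For two independent groups with equal n: n = 2·((z_{α} + z_β) / d)².
z_{α} + z_β = 1.645 + 0.674 = 2.319.
n = 2 × (2.319 / 1.07)² = 2 × 2.167² = 2 × 4.70 = 9.4.
Round up to the next whole participant.

n = 10 per group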